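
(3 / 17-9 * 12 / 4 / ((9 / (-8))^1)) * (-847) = -348117 / 17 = -20477.47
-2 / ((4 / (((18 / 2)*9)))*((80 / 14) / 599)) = -339633 / 80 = -4245.41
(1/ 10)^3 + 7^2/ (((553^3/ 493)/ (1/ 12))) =10477069/ 10353819000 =0.00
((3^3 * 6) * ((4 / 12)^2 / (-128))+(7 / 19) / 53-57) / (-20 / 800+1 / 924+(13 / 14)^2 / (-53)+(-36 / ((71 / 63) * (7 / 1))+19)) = -2113683549285 / 532601915288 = -3.97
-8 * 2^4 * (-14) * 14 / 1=25088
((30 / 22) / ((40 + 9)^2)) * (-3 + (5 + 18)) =300 / 26411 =0.01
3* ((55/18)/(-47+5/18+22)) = -33/89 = -0.37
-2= -2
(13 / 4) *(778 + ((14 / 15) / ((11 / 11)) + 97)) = 2846.78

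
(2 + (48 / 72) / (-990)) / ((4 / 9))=4.50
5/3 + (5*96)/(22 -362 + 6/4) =505/2031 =0.25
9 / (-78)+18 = 465 / 26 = 17.88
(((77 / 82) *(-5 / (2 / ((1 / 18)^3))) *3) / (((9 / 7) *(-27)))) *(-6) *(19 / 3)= -0.00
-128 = -128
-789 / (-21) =263 / 7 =37.57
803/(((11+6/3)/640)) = 513920/13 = 39532.31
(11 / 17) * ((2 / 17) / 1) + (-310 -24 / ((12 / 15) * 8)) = -362607 / 1156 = -313.67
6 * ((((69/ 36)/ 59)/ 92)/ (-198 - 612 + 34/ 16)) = -1/ 381317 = -0.00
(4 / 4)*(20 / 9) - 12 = -9.78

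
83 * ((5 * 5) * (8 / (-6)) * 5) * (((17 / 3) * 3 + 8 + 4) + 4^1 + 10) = -1784500 / 3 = -594833.33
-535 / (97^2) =-535 / 9409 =-0.06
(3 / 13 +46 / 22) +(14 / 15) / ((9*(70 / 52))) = 231536 / 96525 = 2.40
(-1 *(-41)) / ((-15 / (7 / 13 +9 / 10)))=-7667 / 1950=-3.93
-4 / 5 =-0.80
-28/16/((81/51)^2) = -2023/2916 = -0.69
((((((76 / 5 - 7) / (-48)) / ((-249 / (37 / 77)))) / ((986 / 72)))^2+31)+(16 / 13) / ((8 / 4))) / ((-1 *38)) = -1632049350098500357 / 1961635958476594400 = -0.83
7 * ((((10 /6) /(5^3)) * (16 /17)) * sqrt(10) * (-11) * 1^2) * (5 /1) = -15.28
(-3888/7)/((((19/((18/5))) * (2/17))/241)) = -143362224/665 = -215582.29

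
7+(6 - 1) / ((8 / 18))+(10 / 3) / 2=239 / 12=19.92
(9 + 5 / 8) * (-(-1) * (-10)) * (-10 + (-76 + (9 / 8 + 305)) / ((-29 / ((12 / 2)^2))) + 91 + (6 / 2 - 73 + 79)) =4369365 / 232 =18833.47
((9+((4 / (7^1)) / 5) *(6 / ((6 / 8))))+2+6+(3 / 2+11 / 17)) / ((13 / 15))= 23.15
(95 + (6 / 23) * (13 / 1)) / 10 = 2263 / 230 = 9.84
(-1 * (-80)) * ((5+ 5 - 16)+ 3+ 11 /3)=160 /3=53.33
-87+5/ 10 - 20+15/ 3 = -203/ 2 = -101.50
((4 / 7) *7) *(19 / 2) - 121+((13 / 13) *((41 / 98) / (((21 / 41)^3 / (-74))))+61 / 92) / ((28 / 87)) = -310486309639 / 389653488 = -796.83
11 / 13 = 0.85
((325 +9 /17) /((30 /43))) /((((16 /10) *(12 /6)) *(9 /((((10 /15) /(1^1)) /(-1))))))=-118981 /11016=-10.80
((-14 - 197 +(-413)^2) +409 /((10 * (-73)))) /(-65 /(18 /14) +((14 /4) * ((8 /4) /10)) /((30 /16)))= -5596241895 /1648486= -3394.78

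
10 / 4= 5 / 2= 2.50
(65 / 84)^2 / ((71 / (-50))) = -105625 / 250488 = -0.42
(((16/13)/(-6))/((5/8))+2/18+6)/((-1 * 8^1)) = -3383/4680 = -0.72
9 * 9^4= 59049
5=5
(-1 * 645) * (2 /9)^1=-430 /3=-143.33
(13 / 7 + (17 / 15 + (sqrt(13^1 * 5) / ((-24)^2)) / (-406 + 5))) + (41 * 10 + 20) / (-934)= 124063 / 49035 - sqrt(65) / 230976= 2.53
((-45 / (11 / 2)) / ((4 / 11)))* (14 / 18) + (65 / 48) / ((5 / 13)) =-671 / 48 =-13.98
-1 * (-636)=636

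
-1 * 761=-761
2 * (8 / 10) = 8 / 5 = 1.60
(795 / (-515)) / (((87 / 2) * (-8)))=53 / 11948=0.00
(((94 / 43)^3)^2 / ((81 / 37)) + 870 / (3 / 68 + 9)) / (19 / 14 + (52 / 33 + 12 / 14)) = 472160978973943952 / 12253058315570493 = 38.53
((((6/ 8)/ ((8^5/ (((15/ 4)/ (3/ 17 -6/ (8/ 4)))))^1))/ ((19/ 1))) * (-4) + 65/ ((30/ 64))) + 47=22194160381/ 119537664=185.67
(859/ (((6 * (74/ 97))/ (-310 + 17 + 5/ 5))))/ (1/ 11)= -66908369/ 111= -602778.10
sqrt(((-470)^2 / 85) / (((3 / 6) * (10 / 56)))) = 188 * sqrt(238) / 17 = 170.61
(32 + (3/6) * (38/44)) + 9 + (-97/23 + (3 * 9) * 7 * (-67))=-12777295/1012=-12625.79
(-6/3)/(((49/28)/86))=-688/7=-98.29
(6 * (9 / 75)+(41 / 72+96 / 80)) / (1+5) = 4481 / 10800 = 0.41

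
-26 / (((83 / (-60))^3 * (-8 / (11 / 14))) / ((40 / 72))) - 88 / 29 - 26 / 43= -20838200842 / 4991128723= -4.18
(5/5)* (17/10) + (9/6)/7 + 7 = 312/35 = 8.91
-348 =-348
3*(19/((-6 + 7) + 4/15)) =45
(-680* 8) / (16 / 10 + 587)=-27200 / 2943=-9.24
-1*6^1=-6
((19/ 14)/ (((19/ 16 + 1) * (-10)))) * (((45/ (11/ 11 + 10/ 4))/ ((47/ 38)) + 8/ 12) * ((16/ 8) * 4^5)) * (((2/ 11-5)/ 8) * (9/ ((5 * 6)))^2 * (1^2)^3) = 8443719168/ 110831875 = 76.18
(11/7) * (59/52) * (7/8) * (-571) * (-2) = 1781.63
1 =1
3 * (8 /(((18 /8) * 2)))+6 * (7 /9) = 10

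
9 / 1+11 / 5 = 56 / 5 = 11.20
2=2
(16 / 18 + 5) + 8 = 125 / 9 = 13.89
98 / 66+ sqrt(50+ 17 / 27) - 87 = -2822 / 33+ sqrt(4101) / 9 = -78.40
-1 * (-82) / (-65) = -82 / 65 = -1.26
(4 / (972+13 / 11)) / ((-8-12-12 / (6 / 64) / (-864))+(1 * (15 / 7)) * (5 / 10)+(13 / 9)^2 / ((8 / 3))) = -22176 / 97105055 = -0.00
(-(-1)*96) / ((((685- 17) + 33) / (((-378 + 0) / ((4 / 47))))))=-426384 / 701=-608.25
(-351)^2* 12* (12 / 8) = 2217618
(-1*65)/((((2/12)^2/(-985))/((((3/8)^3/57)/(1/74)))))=191882925/1216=157798.46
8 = 8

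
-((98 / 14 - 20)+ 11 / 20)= 249 / 20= 12.45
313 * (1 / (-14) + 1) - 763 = -6613 / 14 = -472.36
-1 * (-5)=5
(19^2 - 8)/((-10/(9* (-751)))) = 2385927/10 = 238592.70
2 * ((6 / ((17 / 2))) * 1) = 24 / 17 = 1.41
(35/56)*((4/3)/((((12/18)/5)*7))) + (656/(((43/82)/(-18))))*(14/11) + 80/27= -10246642709/357588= -28654.88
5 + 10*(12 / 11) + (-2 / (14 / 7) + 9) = 263 / 11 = 23.91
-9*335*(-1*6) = 18090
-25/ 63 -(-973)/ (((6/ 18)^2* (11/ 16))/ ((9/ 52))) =19857301/ 9009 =2204.16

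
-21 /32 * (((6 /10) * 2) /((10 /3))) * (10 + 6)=-189 /50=-3.78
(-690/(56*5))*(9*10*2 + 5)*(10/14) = -63825/196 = -325.64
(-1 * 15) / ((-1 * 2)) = 7.50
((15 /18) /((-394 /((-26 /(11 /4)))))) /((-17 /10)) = -1300 /110517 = -0.01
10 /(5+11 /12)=120 /71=1.69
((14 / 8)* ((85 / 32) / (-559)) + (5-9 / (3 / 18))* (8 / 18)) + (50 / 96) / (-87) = -135656221 / 6225024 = -21.79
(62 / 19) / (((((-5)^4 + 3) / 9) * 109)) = 279 / 650294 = 0.00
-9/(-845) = 9/845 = 0.01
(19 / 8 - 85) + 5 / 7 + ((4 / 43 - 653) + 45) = -1661081 / 2408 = -689.82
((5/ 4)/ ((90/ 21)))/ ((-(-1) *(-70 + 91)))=1/ 72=0.01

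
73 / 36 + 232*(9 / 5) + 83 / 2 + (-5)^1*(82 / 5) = 68243 / 180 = 379.13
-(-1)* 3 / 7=3 / 7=0.43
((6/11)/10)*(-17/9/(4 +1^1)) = -17/825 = -0.02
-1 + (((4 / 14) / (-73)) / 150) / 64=-2452801 / 2452800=-1.00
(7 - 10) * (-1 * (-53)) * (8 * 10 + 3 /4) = -51357 /4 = -12839.25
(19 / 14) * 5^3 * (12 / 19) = 107.14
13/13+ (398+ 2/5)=1997/5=399.40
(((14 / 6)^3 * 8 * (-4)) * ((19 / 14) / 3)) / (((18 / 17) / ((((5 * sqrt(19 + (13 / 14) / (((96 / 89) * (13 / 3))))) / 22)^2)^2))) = -1659349716875 / 9715064832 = -170.80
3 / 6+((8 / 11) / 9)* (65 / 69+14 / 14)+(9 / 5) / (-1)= -78083 / 68310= -1.14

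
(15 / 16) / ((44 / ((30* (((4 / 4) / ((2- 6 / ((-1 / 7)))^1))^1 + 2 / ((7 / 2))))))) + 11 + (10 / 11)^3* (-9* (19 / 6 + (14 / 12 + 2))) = -37500739 / 1192576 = -31.45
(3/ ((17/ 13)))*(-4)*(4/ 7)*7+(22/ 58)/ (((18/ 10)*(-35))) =-1140235/ 31059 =-36.71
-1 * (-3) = 3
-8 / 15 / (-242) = 4 / 1815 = 0.00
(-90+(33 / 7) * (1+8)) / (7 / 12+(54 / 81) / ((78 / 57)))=-51948 / 1169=-44.44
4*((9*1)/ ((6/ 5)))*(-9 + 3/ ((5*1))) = -252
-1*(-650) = 650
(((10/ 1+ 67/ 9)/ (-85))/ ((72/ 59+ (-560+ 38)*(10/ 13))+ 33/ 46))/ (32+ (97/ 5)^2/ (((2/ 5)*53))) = 587163044/ 56880651353841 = 0.00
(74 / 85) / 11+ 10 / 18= 5341 / 8415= 0.63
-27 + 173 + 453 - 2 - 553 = 44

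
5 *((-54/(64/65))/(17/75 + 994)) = -658125/2386144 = -0.28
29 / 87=1 / 3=0.33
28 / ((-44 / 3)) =-21 / 11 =-1.91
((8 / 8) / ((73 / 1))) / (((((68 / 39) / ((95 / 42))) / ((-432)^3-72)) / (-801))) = 9969218505675 / 8687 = 1147601992.13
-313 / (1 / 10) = -3130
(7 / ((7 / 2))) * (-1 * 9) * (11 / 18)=-11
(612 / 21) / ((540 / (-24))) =-136 / 105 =-1.30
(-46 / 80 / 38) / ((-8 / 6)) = 69 / 6080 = 0.01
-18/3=-6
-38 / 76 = -1 / 2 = -0.50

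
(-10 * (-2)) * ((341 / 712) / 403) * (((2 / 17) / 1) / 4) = 55 / 78676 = 0.00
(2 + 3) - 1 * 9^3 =-724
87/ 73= 1.19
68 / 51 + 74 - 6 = 208 / 3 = 69.33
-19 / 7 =-2.71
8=8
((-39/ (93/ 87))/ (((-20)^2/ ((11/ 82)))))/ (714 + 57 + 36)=-4147/ 273519200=-0.00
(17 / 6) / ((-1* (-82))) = 17 / 492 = 0.03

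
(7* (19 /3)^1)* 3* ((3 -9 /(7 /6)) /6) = -209 /2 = -104.50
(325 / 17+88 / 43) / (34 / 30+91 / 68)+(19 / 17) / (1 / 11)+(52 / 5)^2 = 129.02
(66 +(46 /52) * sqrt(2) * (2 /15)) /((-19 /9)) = -594 /19-69 * sqrt(2) /1235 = -31.34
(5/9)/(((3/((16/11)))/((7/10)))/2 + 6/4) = 560/2997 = 0.19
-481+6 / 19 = -9133 / 19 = -480.68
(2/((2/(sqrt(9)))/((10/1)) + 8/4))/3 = 10/31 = 0.32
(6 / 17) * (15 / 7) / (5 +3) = 45 / 476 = 0.09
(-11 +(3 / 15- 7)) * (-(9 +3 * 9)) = 3204 / 5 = 640.80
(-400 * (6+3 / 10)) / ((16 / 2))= -315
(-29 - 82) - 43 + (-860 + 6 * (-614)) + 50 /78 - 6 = -183431 /39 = -4703.36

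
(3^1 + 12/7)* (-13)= -429/7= -61.29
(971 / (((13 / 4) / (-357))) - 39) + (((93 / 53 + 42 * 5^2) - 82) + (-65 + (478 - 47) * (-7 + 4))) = -73783536 / 689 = -107087.86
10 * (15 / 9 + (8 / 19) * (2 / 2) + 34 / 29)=53890 / 1653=32.60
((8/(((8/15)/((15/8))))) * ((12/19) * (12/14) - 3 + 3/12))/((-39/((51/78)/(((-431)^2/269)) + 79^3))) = 209849671160004375/267222399808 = 785299.70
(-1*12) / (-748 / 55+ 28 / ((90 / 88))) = -27 / 31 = -0.87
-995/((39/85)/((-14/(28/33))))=930325/26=35781.73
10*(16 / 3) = 160 / 3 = 53.33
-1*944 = -944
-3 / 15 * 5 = -1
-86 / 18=-43 / 9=-4.78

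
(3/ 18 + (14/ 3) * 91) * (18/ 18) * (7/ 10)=17843/ 60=297.38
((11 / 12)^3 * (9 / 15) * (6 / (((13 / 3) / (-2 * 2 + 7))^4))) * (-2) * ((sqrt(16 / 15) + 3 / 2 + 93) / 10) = -550159533 / 45697600 - 970299 * sqrt(15) / 28561000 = -12.17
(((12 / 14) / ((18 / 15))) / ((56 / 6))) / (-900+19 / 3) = -0.00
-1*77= -77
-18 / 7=-2.57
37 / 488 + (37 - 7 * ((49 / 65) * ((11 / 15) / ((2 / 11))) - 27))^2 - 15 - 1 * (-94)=19478389534823 / 463905000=41987.88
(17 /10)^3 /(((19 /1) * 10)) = 4913 /190000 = 0.03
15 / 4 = 3.75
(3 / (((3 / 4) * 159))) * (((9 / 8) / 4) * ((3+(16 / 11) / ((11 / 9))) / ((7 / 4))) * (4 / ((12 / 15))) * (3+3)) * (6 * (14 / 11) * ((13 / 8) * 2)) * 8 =7118280 / 70543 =100.91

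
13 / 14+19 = 279 / 14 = 19.93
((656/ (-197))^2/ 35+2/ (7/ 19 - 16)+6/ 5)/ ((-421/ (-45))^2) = 8404459320/ 529648039613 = 0.02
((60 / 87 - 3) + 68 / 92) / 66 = -524 / 22011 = -0.02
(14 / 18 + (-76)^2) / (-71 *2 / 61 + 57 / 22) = 69771922 / 3177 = 21961.57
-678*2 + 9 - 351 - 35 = -1733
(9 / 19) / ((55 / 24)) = 216 / 1045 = 0.21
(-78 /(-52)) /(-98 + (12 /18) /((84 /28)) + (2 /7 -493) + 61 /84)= -378 /148621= -0.00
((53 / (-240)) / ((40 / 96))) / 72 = -53 / 7200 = -0.01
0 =0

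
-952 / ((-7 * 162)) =68 / 81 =0.84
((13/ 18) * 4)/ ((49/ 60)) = 520/ 147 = 3.54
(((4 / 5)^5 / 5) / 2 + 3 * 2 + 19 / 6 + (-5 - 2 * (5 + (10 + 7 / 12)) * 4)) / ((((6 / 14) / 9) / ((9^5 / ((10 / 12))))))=-14004643240287 / 78125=-179259433.48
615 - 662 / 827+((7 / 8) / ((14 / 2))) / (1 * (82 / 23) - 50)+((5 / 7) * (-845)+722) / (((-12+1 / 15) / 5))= 564.58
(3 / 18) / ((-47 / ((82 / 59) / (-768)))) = 41 / 6388992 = 0.00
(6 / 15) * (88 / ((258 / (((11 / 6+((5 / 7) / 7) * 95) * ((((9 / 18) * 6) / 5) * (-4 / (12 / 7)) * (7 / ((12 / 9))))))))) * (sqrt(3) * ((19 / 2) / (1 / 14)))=-4958107 * sqrt(3) / 3225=-2662.85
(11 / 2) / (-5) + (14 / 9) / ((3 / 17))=2083 / 270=7.71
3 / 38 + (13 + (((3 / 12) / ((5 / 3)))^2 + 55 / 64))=424409 / 30400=13.96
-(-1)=1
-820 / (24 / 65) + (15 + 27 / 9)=-13217 / 6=-2202.83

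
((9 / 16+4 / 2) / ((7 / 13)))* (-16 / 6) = -533 / 42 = -12.69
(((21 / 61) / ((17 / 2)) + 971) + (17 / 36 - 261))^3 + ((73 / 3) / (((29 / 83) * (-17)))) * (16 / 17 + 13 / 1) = 541199365671630763308017 / 1508835068292672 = 358686894.97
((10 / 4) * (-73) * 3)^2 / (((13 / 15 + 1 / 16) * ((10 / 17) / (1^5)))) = 122300550 / 223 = 548432.96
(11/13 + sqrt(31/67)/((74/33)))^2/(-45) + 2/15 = 64385857/558042732 - 121*sqrt(2077)/483405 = 0.10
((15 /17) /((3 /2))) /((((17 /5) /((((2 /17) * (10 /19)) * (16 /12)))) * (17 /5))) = 20000 /4760697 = 0.00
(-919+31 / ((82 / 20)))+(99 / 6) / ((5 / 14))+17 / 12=-2125003 / 2460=-863.82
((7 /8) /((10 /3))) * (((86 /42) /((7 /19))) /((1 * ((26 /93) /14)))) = 75981 /1040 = 73.06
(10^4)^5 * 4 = 400000000000000000000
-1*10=-10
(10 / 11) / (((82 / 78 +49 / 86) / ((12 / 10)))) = 40248 / 59807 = 0.67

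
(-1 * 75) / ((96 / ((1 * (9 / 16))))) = -225 / 512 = -0.44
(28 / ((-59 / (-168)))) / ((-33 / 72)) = -173.95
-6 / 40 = -3 / 20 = -0.15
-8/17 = -0.47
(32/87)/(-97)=-32/8439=-0.00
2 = 2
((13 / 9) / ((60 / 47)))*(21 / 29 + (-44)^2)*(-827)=-5676001201 / 3132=-1812260.92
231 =231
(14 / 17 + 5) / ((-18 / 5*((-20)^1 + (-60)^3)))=11 / 1468936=0.00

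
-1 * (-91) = 91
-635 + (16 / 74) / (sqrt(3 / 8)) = -635 + 16*sqrt(6) / 111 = -634.65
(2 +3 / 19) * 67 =2747 / 19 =144.58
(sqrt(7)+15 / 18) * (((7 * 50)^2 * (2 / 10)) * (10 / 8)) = 153125 / 6+30625 * sqrt(7) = 106546.97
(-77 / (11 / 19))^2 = 17689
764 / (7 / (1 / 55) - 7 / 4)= 3056 / 1533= 1.99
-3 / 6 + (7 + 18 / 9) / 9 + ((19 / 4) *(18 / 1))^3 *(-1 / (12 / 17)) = -28334513 / 32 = -885453.53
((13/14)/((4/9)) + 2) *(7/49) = 229/392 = 0.58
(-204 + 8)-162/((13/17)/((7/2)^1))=-12187/13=-937.46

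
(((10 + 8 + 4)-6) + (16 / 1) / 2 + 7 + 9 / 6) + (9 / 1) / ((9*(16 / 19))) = 539 / 16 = 33.69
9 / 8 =1.12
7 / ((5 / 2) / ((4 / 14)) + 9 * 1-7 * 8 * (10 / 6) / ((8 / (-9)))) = 28 / 491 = 0.06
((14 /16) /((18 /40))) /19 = 35 /342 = 0.10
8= 8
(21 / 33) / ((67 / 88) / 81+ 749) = 0.00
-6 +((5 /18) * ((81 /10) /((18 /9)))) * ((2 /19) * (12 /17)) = -1911 /323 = -5.92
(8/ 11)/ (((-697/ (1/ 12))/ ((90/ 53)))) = -0.00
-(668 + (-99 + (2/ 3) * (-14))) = -1679/ 3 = -559.67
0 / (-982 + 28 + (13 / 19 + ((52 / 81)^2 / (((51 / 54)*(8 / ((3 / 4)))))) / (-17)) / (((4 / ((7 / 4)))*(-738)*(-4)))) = 0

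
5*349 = 1745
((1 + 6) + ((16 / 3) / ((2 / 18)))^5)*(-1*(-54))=13759414650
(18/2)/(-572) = -9/572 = -0.02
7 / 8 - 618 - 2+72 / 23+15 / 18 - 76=-381521 / 552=-691.16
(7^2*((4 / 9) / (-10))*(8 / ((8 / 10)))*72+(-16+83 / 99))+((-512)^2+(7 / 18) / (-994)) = 7325928521 / 28116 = 260560.84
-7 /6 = -1.17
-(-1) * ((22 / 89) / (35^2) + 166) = 18098172 / 109025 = 166.00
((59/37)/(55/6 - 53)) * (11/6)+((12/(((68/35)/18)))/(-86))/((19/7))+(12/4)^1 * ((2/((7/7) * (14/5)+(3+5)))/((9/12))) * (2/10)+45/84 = 14395843447/102176317404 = 0.14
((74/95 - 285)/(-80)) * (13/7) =351013/53200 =6.60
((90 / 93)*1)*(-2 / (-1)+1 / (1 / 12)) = 420 / 31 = 13.55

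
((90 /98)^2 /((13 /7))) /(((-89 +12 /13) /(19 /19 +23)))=-9720 /78547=-0.12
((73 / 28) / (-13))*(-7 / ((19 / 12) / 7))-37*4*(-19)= 696097 / 247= 2818.21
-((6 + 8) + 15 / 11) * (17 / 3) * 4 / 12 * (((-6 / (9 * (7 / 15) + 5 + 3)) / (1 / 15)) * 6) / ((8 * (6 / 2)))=71825 / 1342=53.52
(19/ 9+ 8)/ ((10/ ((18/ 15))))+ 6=541/ 75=7.21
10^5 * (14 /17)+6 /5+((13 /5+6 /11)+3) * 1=77006868 /935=82360.29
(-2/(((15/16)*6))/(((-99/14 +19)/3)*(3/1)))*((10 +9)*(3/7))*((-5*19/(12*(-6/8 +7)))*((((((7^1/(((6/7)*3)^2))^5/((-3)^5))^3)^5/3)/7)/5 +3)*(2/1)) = 1930587923287891201302450463503436242658830195015627281501911229185421534951442574488346725221815190335355821507112346322259277385362582262276506363710646110124192486988882738652801238810551160279234542931851139699780094027733399/1046598586356511309570342453920556568055934208600352921855484107130993363201897728246600681940136083472125697574829821091604716014786279953110595293859612286975842685800173564197260642375381417973914953815083609544855625138176000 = 1.84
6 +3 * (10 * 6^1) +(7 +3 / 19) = 3670 / 19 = 193.16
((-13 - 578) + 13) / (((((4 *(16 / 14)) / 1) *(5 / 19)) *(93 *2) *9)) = -38437 / 133920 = -0.29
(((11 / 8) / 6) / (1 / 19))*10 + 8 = 1237 / 24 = 51.54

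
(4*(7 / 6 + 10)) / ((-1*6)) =-67 / 9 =-7.44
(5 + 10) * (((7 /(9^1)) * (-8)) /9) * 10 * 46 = -128800 /27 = -4770.37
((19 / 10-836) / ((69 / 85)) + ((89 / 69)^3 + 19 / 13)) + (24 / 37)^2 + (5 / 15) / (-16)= -95742531252739 / 93543594768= -1023.51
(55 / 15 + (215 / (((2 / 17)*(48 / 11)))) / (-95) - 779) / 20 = -38.99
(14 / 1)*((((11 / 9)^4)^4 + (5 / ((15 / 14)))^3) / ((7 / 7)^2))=3279800794939355582 / 1853020188851841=1769.98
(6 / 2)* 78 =234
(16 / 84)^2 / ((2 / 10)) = 80 / 441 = 0.18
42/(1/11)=462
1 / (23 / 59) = 59 / 23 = 2.57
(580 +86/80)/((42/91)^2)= 3928067/1440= 2727.82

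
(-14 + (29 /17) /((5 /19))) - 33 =-3444 /85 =-40.52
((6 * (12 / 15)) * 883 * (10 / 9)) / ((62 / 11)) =77704 / 93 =835.53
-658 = -658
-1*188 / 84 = -47 / 21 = -2.24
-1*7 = -7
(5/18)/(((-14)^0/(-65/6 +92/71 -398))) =-868055/7668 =-113.20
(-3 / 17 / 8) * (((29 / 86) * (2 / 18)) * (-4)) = 29 / 8772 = 0.00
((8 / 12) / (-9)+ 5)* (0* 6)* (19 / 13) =0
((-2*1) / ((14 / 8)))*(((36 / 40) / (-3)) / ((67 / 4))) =48 / 2345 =0.02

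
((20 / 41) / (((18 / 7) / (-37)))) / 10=-259 / 369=-0.70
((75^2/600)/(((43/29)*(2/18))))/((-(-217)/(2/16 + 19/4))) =763425/597184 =1.28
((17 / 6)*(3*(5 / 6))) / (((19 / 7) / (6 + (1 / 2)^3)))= 29155 / 1824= 15.98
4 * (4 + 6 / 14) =124 / 7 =17.71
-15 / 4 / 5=-3 / 4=-0.75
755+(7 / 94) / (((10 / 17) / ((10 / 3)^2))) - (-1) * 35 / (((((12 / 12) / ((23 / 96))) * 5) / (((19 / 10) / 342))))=614330767 / 812160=756.42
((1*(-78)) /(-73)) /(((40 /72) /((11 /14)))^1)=3861 /2555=1.51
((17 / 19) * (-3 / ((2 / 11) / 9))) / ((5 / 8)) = -20196 / 95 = -212.59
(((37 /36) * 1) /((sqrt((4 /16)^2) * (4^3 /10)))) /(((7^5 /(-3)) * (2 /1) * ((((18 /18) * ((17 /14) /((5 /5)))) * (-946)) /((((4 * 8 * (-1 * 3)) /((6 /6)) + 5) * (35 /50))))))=-481 /151299456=-0.00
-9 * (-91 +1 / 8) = 6543 / 8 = 817.88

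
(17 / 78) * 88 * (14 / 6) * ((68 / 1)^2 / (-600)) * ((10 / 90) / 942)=-0.04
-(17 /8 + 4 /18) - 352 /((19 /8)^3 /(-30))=388124669 /493848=785.92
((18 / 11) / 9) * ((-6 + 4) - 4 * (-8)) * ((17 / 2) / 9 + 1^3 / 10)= 188 / 33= 5.70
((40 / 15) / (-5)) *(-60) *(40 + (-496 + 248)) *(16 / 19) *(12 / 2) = -638976 / 19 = -33630.32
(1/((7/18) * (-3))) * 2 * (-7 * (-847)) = -10164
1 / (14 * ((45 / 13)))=13 / 630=0.02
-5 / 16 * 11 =-55 / 16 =-3.44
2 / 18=1 / 9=0.11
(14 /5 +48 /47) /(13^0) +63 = 15703 /235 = 66.82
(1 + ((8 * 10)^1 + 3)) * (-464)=-38976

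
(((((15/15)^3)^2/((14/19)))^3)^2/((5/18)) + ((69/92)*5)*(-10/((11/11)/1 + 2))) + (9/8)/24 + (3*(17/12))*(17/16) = 14.56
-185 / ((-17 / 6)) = 1110 / 17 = 65.29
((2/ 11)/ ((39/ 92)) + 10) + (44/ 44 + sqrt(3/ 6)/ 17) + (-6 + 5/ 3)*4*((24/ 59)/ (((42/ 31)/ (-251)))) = sqrt(2)/ 34 + 77821001/ 59059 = 1317.72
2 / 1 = 2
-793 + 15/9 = -2374/3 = -791.33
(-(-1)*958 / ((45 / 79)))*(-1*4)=-302728 / 45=-6727.29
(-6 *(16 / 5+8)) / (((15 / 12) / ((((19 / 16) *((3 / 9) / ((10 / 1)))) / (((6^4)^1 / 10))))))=-133 / 8100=-0.02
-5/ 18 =-0.28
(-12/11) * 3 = -36/11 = -3.27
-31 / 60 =-0.52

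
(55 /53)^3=166375 /148877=1.12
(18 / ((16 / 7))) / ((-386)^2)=0.00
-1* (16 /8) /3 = -2 /3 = -0.67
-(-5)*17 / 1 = 85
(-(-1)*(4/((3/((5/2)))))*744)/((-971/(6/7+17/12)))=-5.81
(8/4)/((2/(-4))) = -4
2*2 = 4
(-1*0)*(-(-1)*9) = 0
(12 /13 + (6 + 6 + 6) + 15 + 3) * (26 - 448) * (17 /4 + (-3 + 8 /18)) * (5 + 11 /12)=-18276820 /117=-156212.14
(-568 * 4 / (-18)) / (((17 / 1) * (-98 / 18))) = -1136 / 833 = -1.36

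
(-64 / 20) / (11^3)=-16 / 6655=-0.00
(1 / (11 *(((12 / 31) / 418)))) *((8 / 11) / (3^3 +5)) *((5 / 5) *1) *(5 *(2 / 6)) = 2945 / 792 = 3.72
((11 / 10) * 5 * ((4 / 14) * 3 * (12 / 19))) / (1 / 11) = 4356 / 133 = 32.75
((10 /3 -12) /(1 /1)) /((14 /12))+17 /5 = -141 /35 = -4.03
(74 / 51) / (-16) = -37 / 408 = -0.09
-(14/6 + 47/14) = -239/42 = -5.69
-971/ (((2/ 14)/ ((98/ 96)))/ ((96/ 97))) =-666106/ 97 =-6867.07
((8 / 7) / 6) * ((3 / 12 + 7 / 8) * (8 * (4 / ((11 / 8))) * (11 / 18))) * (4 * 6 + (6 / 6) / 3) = 4672 / 63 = 74.16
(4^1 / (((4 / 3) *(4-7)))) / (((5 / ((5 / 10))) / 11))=-11 / 10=-1.10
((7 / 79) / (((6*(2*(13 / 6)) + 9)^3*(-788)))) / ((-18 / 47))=0.00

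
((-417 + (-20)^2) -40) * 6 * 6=-2052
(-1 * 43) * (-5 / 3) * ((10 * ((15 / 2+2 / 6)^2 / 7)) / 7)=2374675 / 2646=897.46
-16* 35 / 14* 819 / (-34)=16380 / 17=963.53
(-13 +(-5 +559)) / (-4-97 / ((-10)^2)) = -108.85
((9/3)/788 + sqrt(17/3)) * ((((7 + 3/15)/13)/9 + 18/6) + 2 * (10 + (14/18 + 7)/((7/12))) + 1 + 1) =10087/51220 + 10087 * sqrt(51)/585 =123.33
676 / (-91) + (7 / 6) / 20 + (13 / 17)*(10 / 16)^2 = -807851 / 114240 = -7.07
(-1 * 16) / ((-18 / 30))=80 / 3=26.67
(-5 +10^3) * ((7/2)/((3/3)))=6965/2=3482.50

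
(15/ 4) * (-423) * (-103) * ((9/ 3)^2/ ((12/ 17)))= 33330285/ 16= 2083142.81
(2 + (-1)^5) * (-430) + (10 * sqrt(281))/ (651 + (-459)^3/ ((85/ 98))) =-430 - 50 * sqrt(281)/ 557458671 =-430.00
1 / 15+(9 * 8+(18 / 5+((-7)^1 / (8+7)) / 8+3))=9433 / 120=78.61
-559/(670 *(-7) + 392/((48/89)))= 78/553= 0.14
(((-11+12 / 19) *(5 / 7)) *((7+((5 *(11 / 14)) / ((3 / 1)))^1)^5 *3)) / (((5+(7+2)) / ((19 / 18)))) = -5099920020097765 / 76846444416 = -66365.07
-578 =-578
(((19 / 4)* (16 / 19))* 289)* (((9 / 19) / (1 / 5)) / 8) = 13005 / 38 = 342.24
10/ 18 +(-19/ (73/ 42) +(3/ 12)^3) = -435631/ 42048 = -10.36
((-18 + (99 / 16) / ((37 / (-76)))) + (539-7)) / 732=74191 / 108336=0.68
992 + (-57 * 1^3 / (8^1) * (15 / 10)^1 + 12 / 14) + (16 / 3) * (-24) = 95667 / 112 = 854.17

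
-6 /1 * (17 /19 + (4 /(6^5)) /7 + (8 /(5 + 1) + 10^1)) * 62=-98009941 /21546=-4548.87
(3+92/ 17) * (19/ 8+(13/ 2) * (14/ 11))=12181/ 136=89.57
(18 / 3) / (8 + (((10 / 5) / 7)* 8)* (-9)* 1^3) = -21 / 44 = -0.48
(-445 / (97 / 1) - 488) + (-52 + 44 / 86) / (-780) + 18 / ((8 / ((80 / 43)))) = -264790197 / 542230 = -488.34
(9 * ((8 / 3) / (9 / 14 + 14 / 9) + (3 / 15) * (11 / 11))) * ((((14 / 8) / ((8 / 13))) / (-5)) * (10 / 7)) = -228969 / 22160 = -10.33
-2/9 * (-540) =120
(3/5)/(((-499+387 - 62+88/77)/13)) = -273/6050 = -0.05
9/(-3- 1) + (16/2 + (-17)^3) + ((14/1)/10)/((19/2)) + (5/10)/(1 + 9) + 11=-93025/19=-4896.05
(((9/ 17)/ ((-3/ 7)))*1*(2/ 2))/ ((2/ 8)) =-84/ 17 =-4.94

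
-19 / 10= -1.90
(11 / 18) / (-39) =-11 / 702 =-0.02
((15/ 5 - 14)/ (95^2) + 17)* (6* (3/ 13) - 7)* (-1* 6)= 67195332/ 117325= 572.73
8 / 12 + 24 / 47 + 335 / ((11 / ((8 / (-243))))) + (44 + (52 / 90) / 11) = 27781544 / 628155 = 44.23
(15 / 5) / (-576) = -1 / 192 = -0.01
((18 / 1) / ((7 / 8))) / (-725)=-144 / 5075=-0.03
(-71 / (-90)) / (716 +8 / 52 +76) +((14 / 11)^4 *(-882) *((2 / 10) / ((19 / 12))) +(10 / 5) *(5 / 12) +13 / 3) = -287.16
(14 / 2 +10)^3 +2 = 4915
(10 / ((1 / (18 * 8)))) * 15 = 21600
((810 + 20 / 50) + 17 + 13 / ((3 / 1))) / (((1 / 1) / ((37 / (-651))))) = -461612 / 9765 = -47.27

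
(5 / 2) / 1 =5 / 2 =2.50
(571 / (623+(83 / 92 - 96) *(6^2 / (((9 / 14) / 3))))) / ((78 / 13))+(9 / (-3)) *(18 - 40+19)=19055833 / 2118774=8.99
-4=-4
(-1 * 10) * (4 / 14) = -20 / 7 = -2.86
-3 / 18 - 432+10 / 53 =-431.98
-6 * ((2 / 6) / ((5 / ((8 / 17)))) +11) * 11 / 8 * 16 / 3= -123772 / 255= -485.38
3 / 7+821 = 5750 / 7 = 821.43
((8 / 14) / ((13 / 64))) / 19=256 / 1729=0.15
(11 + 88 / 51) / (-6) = -649 / 306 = -2.12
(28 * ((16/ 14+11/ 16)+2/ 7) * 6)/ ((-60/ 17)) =-4029/ 40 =-100.72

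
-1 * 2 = -2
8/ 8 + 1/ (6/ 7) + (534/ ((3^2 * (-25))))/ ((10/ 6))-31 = -22693/ 750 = -30.26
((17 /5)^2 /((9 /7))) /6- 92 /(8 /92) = -1426277 /1350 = -1056.50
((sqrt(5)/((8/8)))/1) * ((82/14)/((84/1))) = 41 * sqrt(5)/588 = 0.16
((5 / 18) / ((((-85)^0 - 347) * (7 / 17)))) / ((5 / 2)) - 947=-20642723 / 21798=-947.00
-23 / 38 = -0.61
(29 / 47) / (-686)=-29 / 32242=-0.00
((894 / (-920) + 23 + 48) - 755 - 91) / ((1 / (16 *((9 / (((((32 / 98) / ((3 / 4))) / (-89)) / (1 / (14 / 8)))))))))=6004205487 / 460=13052620.62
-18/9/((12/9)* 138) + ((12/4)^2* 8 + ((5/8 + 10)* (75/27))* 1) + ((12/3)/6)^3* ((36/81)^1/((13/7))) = 59040455/581256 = 101.57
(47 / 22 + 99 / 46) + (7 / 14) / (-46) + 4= 8377 / 1012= 8.28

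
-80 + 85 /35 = -543 /7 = -77.57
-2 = -2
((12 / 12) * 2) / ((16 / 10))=5 / 4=1.25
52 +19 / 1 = 71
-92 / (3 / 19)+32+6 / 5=-8242 / 15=-549.47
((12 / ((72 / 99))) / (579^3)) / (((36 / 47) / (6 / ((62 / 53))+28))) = 530959 / 144413777016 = 0.00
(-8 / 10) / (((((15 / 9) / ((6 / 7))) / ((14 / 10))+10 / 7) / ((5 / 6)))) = -84 / 355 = -0.24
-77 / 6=-12.83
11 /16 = 0.69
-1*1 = -1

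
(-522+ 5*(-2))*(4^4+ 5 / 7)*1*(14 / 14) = -136572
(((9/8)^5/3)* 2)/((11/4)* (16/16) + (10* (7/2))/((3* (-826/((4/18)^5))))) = 205720279659/470909267968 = 0.44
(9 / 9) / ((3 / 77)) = 25.67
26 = 26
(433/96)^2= 20.34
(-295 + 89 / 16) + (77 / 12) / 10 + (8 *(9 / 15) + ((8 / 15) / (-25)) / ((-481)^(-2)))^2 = 54705373117279 / 2250000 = 24313499.16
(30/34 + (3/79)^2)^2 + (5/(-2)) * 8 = -216339030356/11256573409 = -19.22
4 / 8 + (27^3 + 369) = 40105 / 2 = 20052.50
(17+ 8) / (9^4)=25 / 6561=0.00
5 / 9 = 0.56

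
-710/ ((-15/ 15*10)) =71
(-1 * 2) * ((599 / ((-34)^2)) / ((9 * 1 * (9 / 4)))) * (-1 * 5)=5990 / 23409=0.26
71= 71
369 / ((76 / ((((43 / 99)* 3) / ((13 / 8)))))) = 10578 / 2717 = 3.89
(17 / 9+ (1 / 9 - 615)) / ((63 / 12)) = -2452 / 21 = -116.76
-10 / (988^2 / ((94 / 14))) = -235 / 3416504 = -0.00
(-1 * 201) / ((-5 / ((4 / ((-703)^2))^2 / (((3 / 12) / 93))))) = 1196352 / 1221212678405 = 0.00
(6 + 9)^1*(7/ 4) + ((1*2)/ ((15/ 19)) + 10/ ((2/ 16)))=6527/ 60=108.78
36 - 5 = 31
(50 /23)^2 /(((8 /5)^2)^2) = 390625 /541696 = 0.72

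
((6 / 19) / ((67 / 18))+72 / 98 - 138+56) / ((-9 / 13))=65829322 / 561393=117.26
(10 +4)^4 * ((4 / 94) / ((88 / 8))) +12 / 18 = 231530 / 1551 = 149.28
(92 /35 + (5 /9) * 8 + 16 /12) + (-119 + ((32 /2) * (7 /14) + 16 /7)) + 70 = -9547 /315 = -30.31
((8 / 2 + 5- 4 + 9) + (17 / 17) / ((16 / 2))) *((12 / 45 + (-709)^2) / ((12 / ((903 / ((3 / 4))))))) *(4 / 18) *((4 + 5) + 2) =2821120157317 / 1620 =1741432195.87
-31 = -31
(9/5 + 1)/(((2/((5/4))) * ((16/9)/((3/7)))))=27/64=0.42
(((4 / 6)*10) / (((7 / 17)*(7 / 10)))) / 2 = 1700 / 147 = 11.56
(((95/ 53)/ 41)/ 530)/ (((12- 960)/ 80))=-0.00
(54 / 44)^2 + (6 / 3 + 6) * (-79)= -630.49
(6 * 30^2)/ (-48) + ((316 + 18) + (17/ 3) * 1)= 1363/ 6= 227.17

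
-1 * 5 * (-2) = 10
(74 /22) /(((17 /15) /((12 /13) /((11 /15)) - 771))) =-61090515 /26741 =-2284.53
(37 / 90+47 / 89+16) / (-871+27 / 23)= -3120709 / 160248060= -0.02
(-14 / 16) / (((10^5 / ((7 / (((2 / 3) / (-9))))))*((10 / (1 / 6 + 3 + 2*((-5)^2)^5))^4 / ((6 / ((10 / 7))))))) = 50537015373640282681849.87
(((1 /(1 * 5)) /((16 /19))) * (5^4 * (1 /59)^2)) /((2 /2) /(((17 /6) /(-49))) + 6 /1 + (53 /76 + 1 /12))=-18411 /4539224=-0.00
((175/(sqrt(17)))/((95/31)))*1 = 1085*sqrt(17)/323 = 13.85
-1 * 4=-4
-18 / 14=-9 / 7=-1.29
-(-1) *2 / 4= 1 / 2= 0.50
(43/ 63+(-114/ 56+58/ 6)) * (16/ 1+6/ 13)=224165/ 1638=136.85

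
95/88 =1.08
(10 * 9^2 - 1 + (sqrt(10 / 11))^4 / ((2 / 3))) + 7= 98886 / 121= 817.24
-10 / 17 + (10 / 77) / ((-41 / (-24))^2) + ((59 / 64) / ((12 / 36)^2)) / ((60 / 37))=12879153521 / 2816549120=4.57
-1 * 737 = -737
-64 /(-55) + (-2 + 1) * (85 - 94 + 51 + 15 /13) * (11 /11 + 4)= -153443 /715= -214.61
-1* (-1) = 1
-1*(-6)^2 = -36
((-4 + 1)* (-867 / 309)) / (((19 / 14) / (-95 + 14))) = -983178 / 1957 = -502.39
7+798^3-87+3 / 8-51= 4065355691 / 8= 508169461.38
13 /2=6.50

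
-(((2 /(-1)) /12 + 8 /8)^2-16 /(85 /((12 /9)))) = -1357 /3060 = -0.44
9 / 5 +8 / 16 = 23 / 10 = 2.30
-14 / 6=-7 / 3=-2.33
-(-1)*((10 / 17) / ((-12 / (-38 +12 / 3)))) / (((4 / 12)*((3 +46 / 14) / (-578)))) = -10115 / 22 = -459.77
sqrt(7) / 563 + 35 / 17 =2.06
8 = 8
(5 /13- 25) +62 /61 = -18714 /793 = -23.60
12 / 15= 4 / 5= 0.80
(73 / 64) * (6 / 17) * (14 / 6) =511 / 544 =0.94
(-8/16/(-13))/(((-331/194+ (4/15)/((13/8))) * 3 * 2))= -485/116674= -0.00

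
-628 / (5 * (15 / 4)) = -2512 / 75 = -33.49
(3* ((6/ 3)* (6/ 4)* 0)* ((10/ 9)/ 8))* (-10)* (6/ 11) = 0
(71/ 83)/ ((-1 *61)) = -71/ 5063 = -0.01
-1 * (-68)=68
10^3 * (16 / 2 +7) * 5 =75000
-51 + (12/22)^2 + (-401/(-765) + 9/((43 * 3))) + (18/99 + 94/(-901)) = -10554329651/210955635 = -50.03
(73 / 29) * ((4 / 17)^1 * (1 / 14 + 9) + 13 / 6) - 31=-417703 / 20706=-20.17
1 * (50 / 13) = 50 / 13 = 3.85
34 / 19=1.79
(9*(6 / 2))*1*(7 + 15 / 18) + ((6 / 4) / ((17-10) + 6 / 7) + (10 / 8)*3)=47397 / 220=215.44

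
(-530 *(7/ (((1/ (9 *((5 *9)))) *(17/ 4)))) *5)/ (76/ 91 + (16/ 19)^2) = -246801350250/ 215611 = -1144660.29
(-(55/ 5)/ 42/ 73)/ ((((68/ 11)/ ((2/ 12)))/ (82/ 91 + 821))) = -3016651/ 37944816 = -0.08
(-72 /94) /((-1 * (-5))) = -36 /235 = -0.15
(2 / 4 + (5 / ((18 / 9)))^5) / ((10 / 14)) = 21987 / 160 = 137.42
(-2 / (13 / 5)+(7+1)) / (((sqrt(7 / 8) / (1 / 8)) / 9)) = 423 * sqrt(14) / 182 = 8.70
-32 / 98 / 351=-16 / 17199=-0.00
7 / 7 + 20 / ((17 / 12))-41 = -25.88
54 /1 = 54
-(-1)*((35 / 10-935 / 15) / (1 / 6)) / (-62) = 353 / 62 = 5.69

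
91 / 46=1.98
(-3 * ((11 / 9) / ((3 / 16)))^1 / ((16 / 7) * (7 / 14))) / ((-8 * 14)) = 11 / 72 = 0.15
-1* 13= -13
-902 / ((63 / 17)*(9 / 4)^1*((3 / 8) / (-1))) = 490688 / 1701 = 288.47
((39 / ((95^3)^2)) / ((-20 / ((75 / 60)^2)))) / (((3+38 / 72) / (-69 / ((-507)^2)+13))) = -0.00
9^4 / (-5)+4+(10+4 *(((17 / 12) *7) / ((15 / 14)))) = -56753 / 45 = -1261.18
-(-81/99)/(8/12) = 27/22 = 1.23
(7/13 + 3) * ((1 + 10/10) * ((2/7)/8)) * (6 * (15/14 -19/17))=-759/10829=-0.07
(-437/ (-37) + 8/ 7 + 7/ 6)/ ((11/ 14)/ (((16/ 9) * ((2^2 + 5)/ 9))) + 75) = 0.19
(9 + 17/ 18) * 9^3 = 14499/ 2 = 7249.50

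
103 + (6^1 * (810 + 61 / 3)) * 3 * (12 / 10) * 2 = 179867 / 5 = 35973.40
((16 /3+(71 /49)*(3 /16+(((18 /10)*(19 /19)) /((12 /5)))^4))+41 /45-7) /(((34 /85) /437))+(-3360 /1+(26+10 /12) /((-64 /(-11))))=-763886789 /225792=-3383.14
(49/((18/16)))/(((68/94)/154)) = 1418648/153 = 9272.21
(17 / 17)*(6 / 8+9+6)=63 / 4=15.75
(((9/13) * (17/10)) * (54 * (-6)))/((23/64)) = -1586304/1495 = -1061.07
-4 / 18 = -2 / 9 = -0.22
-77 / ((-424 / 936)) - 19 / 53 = 8990 / 53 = 169.62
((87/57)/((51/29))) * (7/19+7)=117740/18411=6.40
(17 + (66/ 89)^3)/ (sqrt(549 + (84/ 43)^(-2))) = 1030845396 * sqrt(3875593)/ 2732172921617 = 0.74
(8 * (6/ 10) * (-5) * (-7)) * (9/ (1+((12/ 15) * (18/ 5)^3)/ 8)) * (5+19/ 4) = 9213750/ 3541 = 2602.02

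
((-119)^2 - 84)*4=56308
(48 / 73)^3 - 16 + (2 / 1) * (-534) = -421583836 / 389017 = -1083.72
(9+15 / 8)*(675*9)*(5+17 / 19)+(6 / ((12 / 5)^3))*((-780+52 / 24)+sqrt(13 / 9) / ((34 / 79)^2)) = 780125*sqrt(13) / 998784+12774992675 / 32832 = 389104.69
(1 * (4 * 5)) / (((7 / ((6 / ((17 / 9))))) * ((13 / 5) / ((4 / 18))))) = 1200 / 1547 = 0.78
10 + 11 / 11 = 11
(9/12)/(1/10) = 15/2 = 7.50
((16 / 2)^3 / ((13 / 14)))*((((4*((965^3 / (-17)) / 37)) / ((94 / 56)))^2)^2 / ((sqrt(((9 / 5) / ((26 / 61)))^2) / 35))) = 257433992303047661712762548431789260800000000000000 / 419340064805484629589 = 613902686409087026196588400000.00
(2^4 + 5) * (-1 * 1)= -21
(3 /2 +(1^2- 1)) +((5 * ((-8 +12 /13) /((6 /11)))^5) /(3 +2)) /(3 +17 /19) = -630230306821655 /6676590726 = -94394.03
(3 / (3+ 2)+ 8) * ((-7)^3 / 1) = -14749 / 5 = -2949.80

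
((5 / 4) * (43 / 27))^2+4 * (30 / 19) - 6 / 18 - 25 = -3336317 / 221616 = -15.05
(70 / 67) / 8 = 35 / 268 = 0.13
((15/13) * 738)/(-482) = -5535/3133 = -1.77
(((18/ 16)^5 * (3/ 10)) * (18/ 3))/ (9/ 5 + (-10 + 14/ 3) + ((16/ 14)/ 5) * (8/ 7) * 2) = -78121827/ 72515584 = -1.08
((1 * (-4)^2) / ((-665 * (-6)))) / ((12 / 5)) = 0.00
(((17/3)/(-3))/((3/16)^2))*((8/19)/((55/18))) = -69632/9405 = -7.40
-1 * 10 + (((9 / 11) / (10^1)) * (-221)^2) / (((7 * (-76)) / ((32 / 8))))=-585869 / 14630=-40.05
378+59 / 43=16313 / 43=379.37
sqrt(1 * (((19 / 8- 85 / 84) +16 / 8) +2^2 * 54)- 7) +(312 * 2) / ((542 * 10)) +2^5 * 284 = sqrt(1498434) / 84 +12314396 / 1355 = 9102.69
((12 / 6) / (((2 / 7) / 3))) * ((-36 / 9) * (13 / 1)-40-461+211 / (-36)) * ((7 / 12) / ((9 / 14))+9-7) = -22110781 / 648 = -34121.58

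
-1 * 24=-24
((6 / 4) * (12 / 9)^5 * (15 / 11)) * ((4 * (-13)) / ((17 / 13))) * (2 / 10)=-346112 / 5049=-68.55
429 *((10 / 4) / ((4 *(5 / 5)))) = 2145 / 8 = 268.12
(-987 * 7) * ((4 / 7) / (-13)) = 3948 / 13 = 303.69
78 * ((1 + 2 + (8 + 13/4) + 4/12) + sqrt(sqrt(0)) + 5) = 3055/2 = 1527.50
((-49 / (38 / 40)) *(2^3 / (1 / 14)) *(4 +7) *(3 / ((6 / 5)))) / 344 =-461.81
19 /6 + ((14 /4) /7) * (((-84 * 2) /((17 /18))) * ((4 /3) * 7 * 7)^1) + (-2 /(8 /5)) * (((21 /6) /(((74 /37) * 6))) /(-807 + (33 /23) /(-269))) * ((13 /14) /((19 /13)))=-1798296087864161 /309642291072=-5807.66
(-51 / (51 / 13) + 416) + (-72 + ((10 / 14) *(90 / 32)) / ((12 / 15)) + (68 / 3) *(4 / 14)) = 456943 / 1344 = 339.99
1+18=19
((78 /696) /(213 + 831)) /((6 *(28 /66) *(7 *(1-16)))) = -0.00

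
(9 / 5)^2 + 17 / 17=106 / 25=4.24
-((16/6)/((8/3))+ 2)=-3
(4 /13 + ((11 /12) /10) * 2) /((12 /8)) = 383 /1170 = 0.33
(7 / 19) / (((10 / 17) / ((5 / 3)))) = 119 / 114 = 1.04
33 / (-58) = -33 / 58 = -0.57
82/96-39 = -1831/48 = -38.15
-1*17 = -17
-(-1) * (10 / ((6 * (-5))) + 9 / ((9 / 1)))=2 / 3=0.67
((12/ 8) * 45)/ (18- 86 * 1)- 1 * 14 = -2039/ 136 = -14.99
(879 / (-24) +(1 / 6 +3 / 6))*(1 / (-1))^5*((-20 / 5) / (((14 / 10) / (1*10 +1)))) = -1130.12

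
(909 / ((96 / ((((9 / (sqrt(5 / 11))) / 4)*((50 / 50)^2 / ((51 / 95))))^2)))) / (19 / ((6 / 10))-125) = -32486751 / 8286208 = -3.92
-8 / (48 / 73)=-73 / 6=-12.17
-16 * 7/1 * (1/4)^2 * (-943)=6601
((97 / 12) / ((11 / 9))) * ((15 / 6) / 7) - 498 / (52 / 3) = -211161 / 8008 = -26.37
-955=-955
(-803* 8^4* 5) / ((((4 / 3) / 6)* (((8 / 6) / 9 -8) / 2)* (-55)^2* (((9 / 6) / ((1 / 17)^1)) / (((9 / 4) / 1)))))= 27247104 / 49555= 549.84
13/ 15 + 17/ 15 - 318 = -316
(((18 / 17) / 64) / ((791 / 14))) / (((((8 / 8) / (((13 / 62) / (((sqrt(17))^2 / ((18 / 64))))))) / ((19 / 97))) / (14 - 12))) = 20007 / 50278194688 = 0.00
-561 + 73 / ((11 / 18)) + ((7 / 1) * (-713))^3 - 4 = -1367588361882 / 11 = -124326214716.55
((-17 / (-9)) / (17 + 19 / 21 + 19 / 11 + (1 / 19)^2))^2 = 223302557401 / 24128706761604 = 0.01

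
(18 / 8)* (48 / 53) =108 / 53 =2.04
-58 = -58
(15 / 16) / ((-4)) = -0.23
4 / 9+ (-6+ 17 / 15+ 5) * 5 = 10 / 9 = 1.11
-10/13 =-0.77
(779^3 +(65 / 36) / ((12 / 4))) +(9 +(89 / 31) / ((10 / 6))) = 7913485976431 / 16740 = 472729150.32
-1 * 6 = -6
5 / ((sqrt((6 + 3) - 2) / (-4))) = -20 * sqrt(7) / 7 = -7.56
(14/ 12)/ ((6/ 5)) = 35/ 36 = 0.97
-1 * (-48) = 48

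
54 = 54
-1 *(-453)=453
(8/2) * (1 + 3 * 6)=76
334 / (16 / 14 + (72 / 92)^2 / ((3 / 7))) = 129.86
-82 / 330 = -41 / 165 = -0.25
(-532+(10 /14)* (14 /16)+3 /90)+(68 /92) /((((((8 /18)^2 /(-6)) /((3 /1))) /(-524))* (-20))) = -2296.00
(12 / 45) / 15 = 4 / 225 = 0.02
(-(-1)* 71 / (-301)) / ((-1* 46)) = 71 / 13846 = 0.01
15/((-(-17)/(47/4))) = 705/68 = 10.37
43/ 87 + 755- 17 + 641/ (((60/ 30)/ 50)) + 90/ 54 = 1458569/ 87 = 16765.16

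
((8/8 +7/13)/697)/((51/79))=1580/462111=0.00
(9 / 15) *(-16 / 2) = -24 / 5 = -4.80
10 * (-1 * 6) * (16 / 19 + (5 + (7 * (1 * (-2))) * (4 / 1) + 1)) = 56040 / 19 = 2949.47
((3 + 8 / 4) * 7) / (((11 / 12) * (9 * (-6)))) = -70 / 99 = -0.71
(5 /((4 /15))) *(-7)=-525 /4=-131.25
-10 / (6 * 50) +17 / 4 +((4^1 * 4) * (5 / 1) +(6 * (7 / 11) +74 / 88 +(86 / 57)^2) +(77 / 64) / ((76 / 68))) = 1054770889 / 11436480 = 92.23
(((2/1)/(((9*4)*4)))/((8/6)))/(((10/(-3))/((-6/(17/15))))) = 9/544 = 0.02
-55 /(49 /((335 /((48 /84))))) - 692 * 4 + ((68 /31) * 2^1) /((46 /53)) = -68296465 /19964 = -3420.98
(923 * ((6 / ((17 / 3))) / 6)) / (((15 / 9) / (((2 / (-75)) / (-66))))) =923 / 23375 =0.04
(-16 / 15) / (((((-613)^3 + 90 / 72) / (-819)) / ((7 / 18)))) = -20384 / 13820783745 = -0.00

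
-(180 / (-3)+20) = 40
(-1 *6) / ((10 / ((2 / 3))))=-2 / 5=-0.40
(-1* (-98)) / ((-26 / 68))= -3332 / 13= -256.31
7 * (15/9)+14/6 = 14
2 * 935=1870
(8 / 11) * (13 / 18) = 52 / 99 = 0.53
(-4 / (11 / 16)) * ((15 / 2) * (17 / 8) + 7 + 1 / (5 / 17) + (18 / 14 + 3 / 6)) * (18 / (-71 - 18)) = 1133928 / 34265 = 33.09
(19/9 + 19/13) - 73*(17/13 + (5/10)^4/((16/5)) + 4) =-887765/2304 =-385.31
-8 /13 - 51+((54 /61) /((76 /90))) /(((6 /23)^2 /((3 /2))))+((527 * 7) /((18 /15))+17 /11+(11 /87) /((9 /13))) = 3163724772833 /1038176568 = 3047.39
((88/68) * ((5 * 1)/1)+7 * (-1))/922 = -9/15674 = -0.00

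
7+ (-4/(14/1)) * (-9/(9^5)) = 321491/45927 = 7.00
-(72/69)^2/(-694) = 288/183563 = 0.00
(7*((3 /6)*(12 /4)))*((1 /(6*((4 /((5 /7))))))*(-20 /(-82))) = 25 /328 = 0.08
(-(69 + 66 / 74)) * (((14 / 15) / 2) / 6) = -3017 / 555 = -5.44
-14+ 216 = 202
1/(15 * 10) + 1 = 151/150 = 1.01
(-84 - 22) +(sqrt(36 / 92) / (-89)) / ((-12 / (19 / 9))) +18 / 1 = -88 +19 * sqrt(23) / 73692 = -88.00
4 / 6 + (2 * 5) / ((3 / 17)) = 172 / 3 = 57.33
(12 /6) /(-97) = -2 /97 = -0.02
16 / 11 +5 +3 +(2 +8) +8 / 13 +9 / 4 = 12767 / 572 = 22.32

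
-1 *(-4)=4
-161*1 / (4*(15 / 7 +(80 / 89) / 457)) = -45838471 / 2442620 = -18.77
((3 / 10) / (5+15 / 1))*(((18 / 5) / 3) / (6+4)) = 9 / 5000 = 0.00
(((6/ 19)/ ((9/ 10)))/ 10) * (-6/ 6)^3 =-2/ 57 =-0.04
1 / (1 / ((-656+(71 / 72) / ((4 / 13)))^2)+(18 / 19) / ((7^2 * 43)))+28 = 2240.51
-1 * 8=-8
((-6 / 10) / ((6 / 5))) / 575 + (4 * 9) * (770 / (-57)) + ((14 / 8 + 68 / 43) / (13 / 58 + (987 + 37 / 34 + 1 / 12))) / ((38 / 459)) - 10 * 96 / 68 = -23367356229828343 / 46697952400075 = -500.39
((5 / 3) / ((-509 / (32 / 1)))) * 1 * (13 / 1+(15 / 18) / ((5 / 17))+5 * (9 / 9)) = -10000 / 4581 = -2.18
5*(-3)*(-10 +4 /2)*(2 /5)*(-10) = -480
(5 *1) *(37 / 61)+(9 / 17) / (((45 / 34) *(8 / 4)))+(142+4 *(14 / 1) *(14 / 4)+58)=121766 / 305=399.23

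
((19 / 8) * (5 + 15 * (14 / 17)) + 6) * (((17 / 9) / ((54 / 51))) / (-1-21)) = -3.83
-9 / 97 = -0.09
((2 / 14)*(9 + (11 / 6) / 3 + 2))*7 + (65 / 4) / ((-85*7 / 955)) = -14.47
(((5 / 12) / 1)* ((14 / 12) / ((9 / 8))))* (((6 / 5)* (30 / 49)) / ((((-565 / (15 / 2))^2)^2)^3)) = 0.00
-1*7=-7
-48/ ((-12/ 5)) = 20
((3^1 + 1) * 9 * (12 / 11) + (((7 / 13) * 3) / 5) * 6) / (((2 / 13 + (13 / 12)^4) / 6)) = 3666041856 / 22702075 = 161.48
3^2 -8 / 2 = 5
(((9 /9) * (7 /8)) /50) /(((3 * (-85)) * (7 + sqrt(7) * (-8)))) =7 /5814000 + sqrt(7) /726750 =0.00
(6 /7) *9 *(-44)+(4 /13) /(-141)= -4355236 /12831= -339.43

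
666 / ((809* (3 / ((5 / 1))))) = 1110 / 809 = 1.37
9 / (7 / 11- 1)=-99 / 4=-24.75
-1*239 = -239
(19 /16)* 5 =95 /16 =5.94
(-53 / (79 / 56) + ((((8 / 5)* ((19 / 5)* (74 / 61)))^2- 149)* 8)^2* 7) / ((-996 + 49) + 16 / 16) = -856483209000909615636 / 202100601815234375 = -4237.91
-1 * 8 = -8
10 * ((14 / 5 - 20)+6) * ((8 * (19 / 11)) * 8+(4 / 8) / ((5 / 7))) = -685272 / 55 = -12459.49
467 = 467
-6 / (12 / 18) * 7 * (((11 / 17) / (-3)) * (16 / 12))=308 / 17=18.12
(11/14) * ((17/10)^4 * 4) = 918731/35000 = 26.25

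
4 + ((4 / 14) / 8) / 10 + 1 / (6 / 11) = 4903 / 840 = 5.84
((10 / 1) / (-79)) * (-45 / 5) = 90 / 79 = 1.14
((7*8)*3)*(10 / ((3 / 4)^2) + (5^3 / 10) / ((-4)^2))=37415 / 12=3117.92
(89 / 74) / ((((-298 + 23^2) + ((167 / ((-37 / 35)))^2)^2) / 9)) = 40573053 / 2334362074263632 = 0.00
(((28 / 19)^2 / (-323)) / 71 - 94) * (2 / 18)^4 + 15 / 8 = 808533707747 / 434538336744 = 1.86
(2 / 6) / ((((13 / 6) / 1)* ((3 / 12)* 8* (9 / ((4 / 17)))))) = 4 / 1989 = 0.00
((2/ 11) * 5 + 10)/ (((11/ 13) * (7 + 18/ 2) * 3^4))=65/ 6534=0.01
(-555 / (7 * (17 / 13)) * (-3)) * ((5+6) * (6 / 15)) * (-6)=-4801.92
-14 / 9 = -1.56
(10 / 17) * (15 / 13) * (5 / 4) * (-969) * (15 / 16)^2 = -4809375 / 6656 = -722.56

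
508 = 508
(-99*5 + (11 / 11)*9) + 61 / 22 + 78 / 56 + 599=36087 / 308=117.17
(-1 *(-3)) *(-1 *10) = -30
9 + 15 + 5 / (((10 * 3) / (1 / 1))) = 145 / 6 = 24.17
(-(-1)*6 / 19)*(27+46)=438 / 19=23.05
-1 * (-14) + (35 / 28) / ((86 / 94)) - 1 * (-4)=3331 / 172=19.37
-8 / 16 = -1 / 2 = -0.50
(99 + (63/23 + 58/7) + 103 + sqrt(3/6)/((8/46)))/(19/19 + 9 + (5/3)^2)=9*sqrt(2)/40 + 308673/18515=16.99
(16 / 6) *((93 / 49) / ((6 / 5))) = 620 / 147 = 4.22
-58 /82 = -29 /41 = -0.71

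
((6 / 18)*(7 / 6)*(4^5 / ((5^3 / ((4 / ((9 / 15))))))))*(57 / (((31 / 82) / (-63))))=-201739.89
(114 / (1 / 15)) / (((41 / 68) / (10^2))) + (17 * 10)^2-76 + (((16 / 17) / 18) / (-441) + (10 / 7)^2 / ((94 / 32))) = 40622874439888 / 130020471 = 312434.45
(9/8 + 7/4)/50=23/400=0.06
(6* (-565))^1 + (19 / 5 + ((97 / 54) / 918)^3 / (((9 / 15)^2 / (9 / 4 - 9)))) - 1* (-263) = -2536400674599717149 / 812115994648320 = -3123.20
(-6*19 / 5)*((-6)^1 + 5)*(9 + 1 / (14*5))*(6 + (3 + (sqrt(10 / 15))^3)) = 23978*sqrt(6) / 525 + 323703 / 175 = 1961.61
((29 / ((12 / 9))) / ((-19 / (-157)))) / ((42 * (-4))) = -4553 / 4256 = -1.07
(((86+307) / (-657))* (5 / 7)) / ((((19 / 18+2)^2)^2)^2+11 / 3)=-2406024725760 / 42808689994908607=-0.00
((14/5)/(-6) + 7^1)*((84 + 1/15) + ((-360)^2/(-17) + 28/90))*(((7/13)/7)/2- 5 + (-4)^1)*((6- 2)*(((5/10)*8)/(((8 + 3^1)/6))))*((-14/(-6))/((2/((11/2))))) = 3687431331752/149175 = 24718829.11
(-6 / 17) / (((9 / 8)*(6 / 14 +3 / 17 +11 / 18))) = -0.26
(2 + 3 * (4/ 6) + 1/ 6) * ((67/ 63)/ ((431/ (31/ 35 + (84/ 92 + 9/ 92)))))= 2045845/ 104919192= 0.02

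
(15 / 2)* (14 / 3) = 35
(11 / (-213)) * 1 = -11 / 213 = -0.05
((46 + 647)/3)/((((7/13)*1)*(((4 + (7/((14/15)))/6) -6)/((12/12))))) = -572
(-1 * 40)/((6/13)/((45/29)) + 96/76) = -74100/2891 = -25.63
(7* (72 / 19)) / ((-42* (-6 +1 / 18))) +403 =819515 / 2033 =403.11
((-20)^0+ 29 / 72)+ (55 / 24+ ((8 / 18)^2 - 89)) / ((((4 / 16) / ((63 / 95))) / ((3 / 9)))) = -1540867 / 20520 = -75.09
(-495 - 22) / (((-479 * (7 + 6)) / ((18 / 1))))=9306 / 6227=1.49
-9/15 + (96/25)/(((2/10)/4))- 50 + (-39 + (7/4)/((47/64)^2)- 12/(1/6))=-81.56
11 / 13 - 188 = -2433 / 13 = -187.15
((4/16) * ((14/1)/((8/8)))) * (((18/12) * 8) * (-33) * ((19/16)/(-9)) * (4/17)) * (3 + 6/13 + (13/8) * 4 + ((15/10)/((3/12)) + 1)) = 645183/884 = 729.85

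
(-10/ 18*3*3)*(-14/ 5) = 14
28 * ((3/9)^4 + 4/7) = 1324/81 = 16.35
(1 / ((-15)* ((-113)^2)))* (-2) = 2 / 191535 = 0.00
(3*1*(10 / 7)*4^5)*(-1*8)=-245760 / 7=-35108.57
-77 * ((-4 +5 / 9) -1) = 3080 / 9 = 342.22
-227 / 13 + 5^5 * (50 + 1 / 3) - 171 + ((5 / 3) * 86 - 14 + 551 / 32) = 65415899 / 416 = 157249.76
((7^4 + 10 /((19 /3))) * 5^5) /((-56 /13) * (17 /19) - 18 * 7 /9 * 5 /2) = -1854490625 /9597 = -193236.49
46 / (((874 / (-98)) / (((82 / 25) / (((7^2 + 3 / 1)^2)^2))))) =-2009 / 868254400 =-0.00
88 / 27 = 3.26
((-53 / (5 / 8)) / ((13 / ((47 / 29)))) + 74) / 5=119562 / 9425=12.69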